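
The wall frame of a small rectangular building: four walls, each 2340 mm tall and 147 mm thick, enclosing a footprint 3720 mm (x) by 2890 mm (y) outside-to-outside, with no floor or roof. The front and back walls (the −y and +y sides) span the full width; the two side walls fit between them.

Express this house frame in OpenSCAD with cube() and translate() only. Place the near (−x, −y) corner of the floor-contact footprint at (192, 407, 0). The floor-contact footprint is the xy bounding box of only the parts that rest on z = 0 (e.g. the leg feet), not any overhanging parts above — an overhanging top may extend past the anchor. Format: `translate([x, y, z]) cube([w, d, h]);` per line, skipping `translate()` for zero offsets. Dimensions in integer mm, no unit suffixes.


translate([192, 407, 0]) cube([3720, 147, 2340]);
translate([192, 3150, 0]) cube([3720, 147, 2340]);
translate([192, 554, 0]) cube([147, 2596, 2340]);
translate([3765, 554, 0]) cube([147, 2596, 2340]);


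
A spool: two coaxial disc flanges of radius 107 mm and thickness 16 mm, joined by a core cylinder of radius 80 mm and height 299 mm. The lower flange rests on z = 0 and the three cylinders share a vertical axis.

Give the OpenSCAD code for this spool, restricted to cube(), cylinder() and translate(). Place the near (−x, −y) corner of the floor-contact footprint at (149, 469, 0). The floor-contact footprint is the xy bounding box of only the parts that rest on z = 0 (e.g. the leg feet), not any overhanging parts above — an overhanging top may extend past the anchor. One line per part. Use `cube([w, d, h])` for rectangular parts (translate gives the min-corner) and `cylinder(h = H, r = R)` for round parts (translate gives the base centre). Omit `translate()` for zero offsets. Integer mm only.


translate([256, 576, 0]) cylinder(h = 16, r = 107);
translate([256, 576, 16]) cylinder(h = 299, r = 80);
translate([256, 576, 315]) cylinder(h = 16, r = 107);


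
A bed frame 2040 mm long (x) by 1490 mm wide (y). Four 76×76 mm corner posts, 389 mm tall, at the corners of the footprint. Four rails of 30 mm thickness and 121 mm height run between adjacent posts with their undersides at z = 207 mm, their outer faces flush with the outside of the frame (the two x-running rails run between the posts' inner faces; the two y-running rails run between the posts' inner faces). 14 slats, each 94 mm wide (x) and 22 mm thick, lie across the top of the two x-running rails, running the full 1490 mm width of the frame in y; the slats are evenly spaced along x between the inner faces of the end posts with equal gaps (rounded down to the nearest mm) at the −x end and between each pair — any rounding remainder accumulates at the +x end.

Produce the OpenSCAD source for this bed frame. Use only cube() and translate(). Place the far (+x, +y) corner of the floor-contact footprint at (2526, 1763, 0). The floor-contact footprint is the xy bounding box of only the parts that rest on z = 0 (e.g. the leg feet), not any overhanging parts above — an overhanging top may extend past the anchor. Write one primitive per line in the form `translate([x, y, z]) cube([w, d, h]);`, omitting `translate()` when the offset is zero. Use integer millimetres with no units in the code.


// slat z = rail_z + rail_h = 207 + 121 = 328
// slat gap = ⌊(1888 − 14·94) / 15⌋ = 38
translate([486, 273, 0]) cube([76, 76, 389]);
translate([486, 1687, 0]) cube([76, 76, 389]);
translate([2450, 273, 0]) cube([76, 76, 389]);
translate([2450, 1687, 0]) cube([76, 76, 389]);
translate([562, 273, 207]) cube([1888, 30, 121]);
translate([562, 1733, 207]) cube([1888, 30, 121]);
translate([486, 349, 207]) cube([30, 1338, 121]);
translate([2496, 349, 207]) cube([30, 1338, 121]);
translate([600, 273, 328]) cube([94, 1490, 22]);
translate([732, 273, 328]) cube([94, 1490, 22]);
translate([864, 273, 328]) cube([94, 1490, 22]);
translate([996, 273, 328]) cube([94, 1490, 22]);
translate([1128, 273, 328]) cube([94, 1490, 22]);
translate([1260, 273, 328]) cube([94, 1490, 22]);
translate([1392, 273, 328]) cube([94, 1490, 22]);
translate([1524, 273, 328]) cube([94, 1490, 22]);
translate([1656, 273, 328]) cube([94, 1490, 22]);
translate([1788, 273, 328]) cube([94, 1490, 22]);
translate([1920, 273, 328]) cube([94, 1490, 22]);
translate([2052, 273, 328]) cube([94, 1490, 22]);
translate([2184, 273, 328]) cube([94, 1490, 22]);
translate([2316, 273, 328]) cube([94, 1490, 22]);


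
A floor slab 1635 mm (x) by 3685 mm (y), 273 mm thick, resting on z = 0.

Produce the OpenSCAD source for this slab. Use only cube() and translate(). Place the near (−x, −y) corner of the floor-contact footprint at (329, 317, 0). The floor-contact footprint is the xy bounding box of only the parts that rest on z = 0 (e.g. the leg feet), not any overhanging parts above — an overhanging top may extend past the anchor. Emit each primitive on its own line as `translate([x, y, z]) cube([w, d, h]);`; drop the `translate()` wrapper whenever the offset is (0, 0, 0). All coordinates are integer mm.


translate([329, 317, 0]) cube([1635, 3685, 273]);


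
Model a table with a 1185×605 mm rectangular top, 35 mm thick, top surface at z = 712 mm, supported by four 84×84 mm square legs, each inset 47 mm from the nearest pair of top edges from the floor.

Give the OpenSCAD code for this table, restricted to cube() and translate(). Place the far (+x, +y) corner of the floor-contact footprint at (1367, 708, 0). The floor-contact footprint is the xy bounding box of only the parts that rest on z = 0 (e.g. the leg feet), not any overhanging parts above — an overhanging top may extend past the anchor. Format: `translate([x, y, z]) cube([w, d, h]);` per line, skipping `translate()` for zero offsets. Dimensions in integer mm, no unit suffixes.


translate([229, 150, 677]) cube([1185, 605, 35]);
translate([276, 197, 0]) cube([84, 84, 677]);
translate([1283, 197, 0]) cube([84, 84, 677]);
translate([276, 624, 0]) cube([84, 84, 677]);
translate([1283, 624, 0]) cube([84, 84, 677]);


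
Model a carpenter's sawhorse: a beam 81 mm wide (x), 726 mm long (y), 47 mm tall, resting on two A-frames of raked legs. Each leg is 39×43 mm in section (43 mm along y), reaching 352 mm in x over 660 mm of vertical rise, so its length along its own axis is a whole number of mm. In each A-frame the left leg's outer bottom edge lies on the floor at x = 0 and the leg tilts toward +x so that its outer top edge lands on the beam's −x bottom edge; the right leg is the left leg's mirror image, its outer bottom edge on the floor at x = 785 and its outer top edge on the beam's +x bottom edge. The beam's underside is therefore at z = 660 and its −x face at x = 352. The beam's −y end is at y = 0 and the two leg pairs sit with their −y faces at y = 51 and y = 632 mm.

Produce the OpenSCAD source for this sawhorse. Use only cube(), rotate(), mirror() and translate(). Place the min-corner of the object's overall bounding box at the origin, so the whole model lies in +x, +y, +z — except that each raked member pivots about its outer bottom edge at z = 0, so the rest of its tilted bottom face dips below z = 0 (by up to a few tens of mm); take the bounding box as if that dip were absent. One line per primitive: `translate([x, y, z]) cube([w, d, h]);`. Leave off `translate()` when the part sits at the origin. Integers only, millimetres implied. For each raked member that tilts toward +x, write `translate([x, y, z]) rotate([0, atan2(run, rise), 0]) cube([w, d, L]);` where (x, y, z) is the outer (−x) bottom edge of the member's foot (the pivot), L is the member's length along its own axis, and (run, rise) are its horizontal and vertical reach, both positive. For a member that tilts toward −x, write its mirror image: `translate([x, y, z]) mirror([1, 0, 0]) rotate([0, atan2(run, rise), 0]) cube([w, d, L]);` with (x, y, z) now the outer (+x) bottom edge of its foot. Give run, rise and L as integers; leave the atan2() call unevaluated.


translate([352, 0, 660]) cube([81, 726, 47]);
translate([0, 51, 0]) rotate([0, atan2(352, 660), 0]) cube([39, 43, 748]);
translate([785, 51, 0]) mirror([1, 0, 0]) rotate([0, atan2(352, 660), 0]) cube([39, 43, 748]);
translate([0, 632, 0]) rotate([0, atan2(352, 660), 0]) cube([39, 43, 748]);
translate([785, 632, 0]) mirror([1, 0, 0]) rotate([0, atan2(352, 660), 0]) cube([39, 43, 748]);


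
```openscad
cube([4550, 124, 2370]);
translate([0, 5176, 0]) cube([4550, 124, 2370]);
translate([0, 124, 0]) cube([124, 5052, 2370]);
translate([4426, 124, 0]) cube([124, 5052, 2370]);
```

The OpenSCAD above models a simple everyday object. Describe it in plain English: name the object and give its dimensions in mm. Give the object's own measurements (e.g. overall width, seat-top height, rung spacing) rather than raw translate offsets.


The wall frame of a small rectangular building: four walls, each 2370 mm tall and 124 mm thick, enclosing a footprint 4550 mm (x) by 5300 mm (y) outside-to-outside, with no floor or roof. The front and back walls (the −y and +y sides) span the full width; the two side walls fit between them.


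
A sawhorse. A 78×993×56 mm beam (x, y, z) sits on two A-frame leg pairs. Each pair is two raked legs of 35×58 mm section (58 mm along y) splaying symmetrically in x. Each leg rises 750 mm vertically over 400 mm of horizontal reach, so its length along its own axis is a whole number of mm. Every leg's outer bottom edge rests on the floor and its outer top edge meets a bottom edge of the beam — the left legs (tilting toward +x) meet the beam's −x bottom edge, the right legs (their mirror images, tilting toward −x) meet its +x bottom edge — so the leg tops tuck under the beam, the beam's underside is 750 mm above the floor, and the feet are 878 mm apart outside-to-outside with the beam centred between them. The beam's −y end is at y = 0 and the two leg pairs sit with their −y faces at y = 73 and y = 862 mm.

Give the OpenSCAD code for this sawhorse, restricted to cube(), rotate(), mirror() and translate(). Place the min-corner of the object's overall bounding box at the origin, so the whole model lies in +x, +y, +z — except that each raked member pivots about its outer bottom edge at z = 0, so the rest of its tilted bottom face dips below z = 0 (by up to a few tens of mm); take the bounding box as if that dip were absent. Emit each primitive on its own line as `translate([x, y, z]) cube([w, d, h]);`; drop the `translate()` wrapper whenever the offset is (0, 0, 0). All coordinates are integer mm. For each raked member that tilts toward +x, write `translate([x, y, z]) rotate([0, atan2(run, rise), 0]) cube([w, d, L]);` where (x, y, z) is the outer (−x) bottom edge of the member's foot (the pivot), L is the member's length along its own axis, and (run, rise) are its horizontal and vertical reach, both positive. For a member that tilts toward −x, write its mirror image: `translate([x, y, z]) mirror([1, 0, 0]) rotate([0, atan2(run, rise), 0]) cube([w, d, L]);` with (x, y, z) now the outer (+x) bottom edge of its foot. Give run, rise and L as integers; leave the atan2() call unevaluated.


translate([400, 0, 750]) cube([78, 993, 56]);
translate([0, 73, 0]) rotate([0, atan2(400, 750), 0]) cube([35, 58, 850]);
translate([878, 73, 0]) mirror([1, 0, 0]) rotate([0, atan2(400, 750), 0]) cube([35, 58, 850]);
translate([0, 862, 0]) rotate([0, atan2(400, 750), 0]) cube([35, 58, 850]);
translate([878, 862, 0]) mirror([1, 0, 0]) rotate([0, atan2(400, 750), 0]) cube([35, 58, 850]);


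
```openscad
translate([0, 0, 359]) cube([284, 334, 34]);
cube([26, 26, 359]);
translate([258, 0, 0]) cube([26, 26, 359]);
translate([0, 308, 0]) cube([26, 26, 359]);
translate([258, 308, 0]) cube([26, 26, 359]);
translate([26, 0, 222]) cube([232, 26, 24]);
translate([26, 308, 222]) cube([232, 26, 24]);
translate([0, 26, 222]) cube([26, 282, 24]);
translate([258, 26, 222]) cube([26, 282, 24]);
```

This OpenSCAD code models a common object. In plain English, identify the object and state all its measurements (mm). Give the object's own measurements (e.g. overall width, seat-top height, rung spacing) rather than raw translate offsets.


A simple wooden stool: a rectangular seat 284 mm (x) by 334 mm (y), 34 mm thick, top face at z = 393 mm, on four square legs, each 26×26 mm in cross-section. The legs rest on z = 0, each flush with a corner of the seat. Four stretchers, 26 mm wide and 24 mm tall, connect adjacent legs with their undersides at z = 222 mm, each running between the inner faces of the legs it joins and aligned with the legs' outer faces on the other axis.


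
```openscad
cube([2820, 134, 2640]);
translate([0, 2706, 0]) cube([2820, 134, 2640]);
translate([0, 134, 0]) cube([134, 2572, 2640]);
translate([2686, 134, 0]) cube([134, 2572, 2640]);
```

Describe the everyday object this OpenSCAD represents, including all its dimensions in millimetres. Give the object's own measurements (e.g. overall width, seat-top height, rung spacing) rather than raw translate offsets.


The wall frame of a small rectangular building: four walls, each 2640 mm tall and 134 mm thick, enclosing a footprint 2820 mm (x) by 2840 mm (y) outside-to-outside, with no floor or roof. The front and back walls (the −y and +y sides) span the full width; the two side walls fit between them.


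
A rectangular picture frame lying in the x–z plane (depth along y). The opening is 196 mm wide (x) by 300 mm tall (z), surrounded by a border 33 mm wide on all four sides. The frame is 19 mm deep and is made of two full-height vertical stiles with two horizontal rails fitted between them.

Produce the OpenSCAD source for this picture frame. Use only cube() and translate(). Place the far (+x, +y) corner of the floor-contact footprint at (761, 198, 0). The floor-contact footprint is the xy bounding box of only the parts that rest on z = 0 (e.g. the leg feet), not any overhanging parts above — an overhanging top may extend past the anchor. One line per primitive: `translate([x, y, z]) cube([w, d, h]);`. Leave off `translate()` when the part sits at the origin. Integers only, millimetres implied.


translate([499, 179, 0]) cube([33, 19, 366]);
translate([728, 179, 0]) cube([33, 19, 366]);
translate([532, 179, 0]) cube([196, 19, 33]);
translate([532, 179, 333]) cube([196, 19, 33]);


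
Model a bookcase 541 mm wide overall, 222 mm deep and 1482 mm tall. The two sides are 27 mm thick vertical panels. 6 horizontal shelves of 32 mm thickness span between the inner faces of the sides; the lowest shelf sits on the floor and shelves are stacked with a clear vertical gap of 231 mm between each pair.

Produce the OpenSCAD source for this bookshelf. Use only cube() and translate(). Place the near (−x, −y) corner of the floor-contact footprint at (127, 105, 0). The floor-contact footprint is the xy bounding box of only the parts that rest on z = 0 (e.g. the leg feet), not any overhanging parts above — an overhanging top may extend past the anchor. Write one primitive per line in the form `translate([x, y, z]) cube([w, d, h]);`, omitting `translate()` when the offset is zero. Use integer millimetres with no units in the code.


translate([127, 105, 0]) cube([27, 222, 1482]);
translate([641, 105, 0]) cube([27, 222, 1482]);
translate([154, 105, 0]) cube([487, 222, 32]);
translate([154, 105, 263]) cube([487, 222, 32]);
translate([154, 105, 526]) cube([487, 222, 32]);
translate([154, 105, 789]) cube([487, 222, 32]);
translate([154, 105, 1052]) cube([487, 222, 32]);
translate([154, 105, 1315]) cube([487, 222, 32]);


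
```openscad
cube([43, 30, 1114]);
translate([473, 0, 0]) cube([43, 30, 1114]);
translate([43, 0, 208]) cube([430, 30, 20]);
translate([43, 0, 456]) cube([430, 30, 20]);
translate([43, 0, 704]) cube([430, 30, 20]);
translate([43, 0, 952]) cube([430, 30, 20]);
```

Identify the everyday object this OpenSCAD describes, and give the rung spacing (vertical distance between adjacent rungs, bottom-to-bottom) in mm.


A ladder. The rung spacing is 248 mm.

Two tall 43×30 posts with 4 short bars between them — a ladder. Adjacent rungs sit at z = 208 and z = 456, so the spacing is 456 − 208 = 248 mm.


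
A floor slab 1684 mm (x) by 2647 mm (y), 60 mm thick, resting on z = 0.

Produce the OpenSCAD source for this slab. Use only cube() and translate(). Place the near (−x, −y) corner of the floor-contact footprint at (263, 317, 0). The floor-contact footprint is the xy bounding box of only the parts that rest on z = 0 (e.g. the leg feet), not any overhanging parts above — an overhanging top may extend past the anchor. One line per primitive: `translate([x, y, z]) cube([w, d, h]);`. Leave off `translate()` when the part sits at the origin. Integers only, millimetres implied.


translate([263, 317, 0]) cube([1684, 2647, 60]);


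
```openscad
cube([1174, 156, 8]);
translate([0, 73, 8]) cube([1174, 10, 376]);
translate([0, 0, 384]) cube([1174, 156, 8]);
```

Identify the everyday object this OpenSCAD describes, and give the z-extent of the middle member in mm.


An I-beam. The web height is 376 mm.

Two wide flanges with a thin centred web — an I-beam. Overall 392 mm minus two 8 mm flanges gives a web of 392 − 2·8 = 376 mm.


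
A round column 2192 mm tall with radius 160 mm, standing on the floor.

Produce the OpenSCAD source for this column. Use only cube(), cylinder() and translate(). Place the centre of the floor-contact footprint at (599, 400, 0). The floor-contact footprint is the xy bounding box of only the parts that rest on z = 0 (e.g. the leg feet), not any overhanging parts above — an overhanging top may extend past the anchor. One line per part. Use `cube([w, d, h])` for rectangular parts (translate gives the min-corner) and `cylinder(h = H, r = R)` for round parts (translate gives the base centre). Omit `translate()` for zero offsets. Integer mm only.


translate([599, 400, 0]) cylinder(h = 2192, r = 160);


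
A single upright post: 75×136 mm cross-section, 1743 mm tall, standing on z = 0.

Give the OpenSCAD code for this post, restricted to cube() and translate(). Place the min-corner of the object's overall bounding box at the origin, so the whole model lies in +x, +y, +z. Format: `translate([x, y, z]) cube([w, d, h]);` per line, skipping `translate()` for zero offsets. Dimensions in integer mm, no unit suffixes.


cube([75, 136, 1743]);


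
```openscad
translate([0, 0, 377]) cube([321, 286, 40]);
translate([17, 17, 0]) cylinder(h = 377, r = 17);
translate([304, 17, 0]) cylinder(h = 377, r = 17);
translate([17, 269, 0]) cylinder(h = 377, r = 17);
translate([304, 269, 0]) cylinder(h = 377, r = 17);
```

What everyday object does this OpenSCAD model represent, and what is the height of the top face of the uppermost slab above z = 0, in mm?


A stool. The seat height is 417 mm.

A 321×286×40 slab at z = 377 on four corner cylinders — a stool. The seat top is 377 + 40 = 417 mm.


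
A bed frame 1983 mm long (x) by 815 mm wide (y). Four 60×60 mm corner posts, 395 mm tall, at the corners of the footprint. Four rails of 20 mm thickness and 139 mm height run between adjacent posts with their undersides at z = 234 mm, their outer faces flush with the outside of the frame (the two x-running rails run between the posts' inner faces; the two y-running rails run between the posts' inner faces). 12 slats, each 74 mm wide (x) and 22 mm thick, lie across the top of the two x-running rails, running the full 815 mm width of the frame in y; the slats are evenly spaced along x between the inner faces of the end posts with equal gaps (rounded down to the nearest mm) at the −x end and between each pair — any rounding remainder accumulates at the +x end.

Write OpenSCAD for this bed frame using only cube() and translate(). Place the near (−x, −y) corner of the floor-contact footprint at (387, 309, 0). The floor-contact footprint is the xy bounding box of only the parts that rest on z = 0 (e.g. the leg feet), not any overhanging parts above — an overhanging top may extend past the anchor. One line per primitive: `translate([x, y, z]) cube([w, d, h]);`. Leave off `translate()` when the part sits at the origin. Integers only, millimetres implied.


translate([387, 309, 0]) cube([60, 60, 395]);
translate([387, 1064, 0]) cube([60, 60, 395]);
translate([2310, 309, 0]) cube([60, 60, 395]);
translate([2310, 1064, 0]) cube([60, 60, 395]);
translate([447, 309, 234]) cube([1863, 20, 139]);
translate([447, 1104, 234]) cube([1863, 20, 139]);
translate([387, 369, 234]) cube([20, 695, 139]);
translate([2350, 369, 234]) cube([20, 695, 139]);
translate([522, 309, 373]) cube([74, 815, 22]);
translate([671, 309, 373]) cube([74, 815, 22]);
translate([820, 309, 373]) cube([74, 815, 22]);
translate([969, 309, 373]) cube([74, 815, 22]);
translate([1118, 309, 373]) cube([74, 815, 22]);
translate([1267, 309, 373]) cube([74, 815, 22]);
translate([1416, 309, 373]) cube([74, 815, 22]);
translate([1565, 309, 373]) cube([74, 815, 22]);
translate([1714, 309, 373]) cube([74, 815, 22]);
translate([1863, 309, 373]) cube([74, 815, 22]);
translate([2012, 309, 373]) cube([74, 815, 22]);
translate([2161, 309, 373]) cube([74, 815, 22]);


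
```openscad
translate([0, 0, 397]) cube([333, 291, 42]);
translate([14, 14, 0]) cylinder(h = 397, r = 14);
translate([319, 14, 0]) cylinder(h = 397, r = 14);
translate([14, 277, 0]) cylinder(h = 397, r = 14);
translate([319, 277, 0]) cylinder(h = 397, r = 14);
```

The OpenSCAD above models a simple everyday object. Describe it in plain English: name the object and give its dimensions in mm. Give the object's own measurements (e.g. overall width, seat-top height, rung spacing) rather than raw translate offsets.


A four-legged stool. The seat is a 333×291×42 mm slab whose top surface is at z = 439 mm; four round legs, each 28 mm in diameter, run from the floor (z = 0) to the underside of the seat, each leg's axis is inset half a diameter from the nearest pair of seat edges (so the leg's bounding box is flush with the corner).


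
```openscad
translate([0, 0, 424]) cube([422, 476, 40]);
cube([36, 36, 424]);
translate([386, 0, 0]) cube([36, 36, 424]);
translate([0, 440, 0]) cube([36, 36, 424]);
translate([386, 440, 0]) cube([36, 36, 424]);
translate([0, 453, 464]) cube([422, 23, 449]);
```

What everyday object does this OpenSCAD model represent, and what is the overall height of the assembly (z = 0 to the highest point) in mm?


A chair. The overall height is 913 mm.

A slab on four corner posts with a tall panel at the back — a chair. The seat slab sits at z = 424 with thickness 40, and the 449 mm backrest starts at the seat top, so the overall height is 424 + 40 + 449 = 913 mm.


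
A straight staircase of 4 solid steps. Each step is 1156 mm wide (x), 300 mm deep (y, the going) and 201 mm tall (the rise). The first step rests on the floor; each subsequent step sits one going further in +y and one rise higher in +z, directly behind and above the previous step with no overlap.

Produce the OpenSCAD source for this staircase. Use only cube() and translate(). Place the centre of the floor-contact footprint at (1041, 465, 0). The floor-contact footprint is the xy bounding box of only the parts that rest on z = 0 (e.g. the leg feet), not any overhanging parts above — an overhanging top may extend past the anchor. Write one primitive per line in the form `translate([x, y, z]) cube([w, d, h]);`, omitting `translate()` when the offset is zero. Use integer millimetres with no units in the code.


translate([463, 315, 0]) cube([1156, 300, 201]);
translate([463, 615, 201]) cube([1156, 300, 201]);
translate([463, 915, 402]) cube([1156, 300, 201]);
translate([463, 1215, 603]) cube([1156, 300, 201]);


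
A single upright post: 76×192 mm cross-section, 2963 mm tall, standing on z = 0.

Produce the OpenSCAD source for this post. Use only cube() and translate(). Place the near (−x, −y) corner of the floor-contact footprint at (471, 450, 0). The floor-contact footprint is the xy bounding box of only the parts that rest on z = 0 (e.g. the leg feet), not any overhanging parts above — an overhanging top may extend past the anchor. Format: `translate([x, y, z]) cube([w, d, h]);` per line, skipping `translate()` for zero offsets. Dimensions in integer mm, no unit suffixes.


translate([471, 450, 0]) cube([76, 192, 2963]);


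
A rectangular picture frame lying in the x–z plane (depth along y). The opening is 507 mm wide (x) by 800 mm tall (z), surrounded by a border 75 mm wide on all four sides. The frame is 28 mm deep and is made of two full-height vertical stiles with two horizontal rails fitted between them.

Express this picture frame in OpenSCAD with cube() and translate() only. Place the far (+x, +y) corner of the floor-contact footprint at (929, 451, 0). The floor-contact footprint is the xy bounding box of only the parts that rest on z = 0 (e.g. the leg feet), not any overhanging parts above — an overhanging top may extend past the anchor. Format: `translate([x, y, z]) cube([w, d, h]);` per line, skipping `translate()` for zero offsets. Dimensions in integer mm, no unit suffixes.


translate([272, 423, 0]) cube([75, 28, 950]);
translate([854, 423, 0]) cube([75, 28, 950]);
translate([347, 423, 0]) cube([507, 28, 75]);
translate([347, 423, 875]) cube([507, 28, 75]);


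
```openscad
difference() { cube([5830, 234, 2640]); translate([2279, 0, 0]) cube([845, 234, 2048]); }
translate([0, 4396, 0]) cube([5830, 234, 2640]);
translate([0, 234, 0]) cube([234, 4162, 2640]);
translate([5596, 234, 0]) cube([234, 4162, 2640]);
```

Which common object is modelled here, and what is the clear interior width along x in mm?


A single room. The interior width is 5362 mm.

Four walls enclosing a rectangle with a door in the front wall — a room. Outside width 5830 minus two 234 mm walls gives 5362 mm.


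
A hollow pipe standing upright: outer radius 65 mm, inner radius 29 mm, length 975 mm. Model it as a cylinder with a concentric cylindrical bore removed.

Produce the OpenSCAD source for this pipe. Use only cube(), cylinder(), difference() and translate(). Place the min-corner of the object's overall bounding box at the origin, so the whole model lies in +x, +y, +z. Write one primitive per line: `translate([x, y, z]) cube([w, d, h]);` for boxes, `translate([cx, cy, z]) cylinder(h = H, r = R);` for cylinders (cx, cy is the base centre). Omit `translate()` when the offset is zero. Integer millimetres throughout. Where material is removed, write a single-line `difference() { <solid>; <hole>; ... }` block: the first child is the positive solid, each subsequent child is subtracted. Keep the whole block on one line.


difference() { translate([65, 65, 0]) cylinder(h = 975, r = 65); translate([65, 65, 0]) cylinder(h = 975, r = 29); }


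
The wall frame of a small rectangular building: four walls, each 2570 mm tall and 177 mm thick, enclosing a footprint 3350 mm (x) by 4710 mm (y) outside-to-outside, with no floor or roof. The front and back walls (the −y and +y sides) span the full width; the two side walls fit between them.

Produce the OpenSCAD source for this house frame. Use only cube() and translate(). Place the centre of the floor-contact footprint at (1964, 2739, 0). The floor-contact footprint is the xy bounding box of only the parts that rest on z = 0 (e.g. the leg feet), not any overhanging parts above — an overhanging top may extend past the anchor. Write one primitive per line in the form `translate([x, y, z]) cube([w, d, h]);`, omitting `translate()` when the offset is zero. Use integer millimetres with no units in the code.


translate([289, 384, 0]) cube([3350, 177, 2570]);
translate([289, 4917, 0]) cube([3350, 177, 2570]);
translate([289, 561, 0]) cube([177, 4356, 2570]);
translate([3462, 561, 0]) cube([177, 4356, 2570]);


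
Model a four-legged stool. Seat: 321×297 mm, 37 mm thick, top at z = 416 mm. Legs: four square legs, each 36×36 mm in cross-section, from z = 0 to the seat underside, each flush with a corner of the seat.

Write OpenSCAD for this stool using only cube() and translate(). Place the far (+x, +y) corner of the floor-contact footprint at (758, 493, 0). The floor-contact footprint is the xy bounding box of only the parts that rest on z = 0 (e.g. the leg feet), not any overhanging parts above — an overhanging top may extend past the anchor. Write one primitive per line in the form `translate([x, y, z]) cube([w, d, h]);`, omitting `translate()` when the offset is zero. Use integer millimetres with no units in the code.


translate([437, 196, 379]) cube([321, 297, 37]);
translate([437, 196, 0]) cube([36, 36, 379]);
translate([722, 196, 0]) cube([36, 36, 379]);
translate([437, 457, 0]) cube([36, 36, 379]);
translate([722, 457, 0]) cube([36, 36, 379]);


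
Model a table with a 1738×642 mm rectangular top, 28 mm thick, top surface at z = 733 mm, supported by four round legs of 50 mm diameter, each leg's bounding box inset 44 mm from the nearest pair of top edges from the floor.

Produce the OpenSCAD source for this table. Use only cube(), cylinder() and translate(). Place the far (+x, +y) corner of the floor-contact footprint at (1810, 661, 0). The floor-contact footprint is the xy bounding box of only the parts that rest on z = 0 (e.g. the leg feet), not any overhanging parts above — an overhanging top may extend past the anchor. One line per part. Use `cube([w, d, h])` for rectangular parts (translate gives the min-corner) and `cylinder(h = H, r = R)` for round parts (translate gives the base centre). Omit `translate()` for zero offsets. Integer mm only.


// leg_h = 733 - 28 = 705
translate([116, 63, 705]) cube([1738, 642, 28]);
translate([185, 132, 0]) cylinder(h = 705, r = 25);
translate([1785, 132, 0]) cylinder(h = 705, r = 25);
translate([185, 636, 0]) cylinder(h = 705, r = 25);
translate([1785, 636, 0]) cylinder(h = 705, r = 25);


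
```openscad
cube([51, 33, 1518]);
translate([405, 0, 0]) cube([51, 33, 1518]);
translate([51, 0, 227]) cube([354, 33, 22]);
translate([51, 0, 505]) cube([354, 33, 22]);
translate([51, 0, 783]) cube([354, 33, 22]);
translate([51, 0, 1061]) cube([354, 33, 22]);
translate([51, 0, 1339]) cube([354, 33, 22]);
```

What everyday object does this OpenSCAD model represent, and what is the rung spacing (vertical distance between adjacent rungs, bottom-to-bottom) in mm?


A ladder. The rung spacing is 278 mm.

Two tall 51×33 posts with 5 short bars between them — a ladder. Adjacent rungs sit at z = 227 and z = 505, so the spacing is 505 − 227 = 278 mm.


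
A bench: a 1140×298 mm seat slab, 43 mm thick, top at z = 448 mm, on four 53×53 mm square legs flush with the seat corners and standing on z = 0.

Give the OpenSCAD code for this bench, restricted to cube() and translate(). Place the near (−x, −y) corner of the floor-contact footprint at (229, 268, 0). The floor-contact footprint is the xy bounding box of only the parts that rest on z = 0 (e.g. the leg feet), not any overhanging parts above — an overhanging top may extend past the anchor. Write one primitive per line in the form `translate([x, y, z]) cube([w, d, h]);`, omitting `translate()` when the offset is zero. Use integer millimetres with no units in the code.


translate([229, 268, 405]) cube([1140, 298, 43]);
translate([229, 268, 0]) cube([53, 53, 405]);
translate([229, 513, 0]) cube([53, 53, 405]);
translate([1316, 268, 0]) cube([53, 53, 405]);
translate([1316, 513, 0]) cube([53, 53, 405]);


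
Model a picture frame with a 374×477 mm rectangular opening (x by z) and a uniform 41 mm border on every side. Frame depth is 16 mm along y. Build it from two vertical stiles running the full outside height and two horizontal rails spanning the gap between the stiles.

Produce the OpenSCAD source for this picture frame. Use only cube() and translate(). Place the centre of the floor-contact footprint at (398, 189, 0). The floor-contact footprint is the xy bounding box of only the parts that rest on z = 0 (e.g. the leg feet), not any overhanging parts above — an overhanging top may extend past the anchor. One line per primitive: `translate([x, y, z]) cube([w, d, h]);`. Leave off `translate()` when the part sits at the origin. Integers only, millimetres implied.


translate([170, 181, 0]) cube([41, 16, 559]);
translate([585, 181, 0]) cube([41, 16, 559]);
translate([211, 181, 0]) cube([374, 16, 41]);
translate([211, 181, 518]) cube([374, 16, 41]);


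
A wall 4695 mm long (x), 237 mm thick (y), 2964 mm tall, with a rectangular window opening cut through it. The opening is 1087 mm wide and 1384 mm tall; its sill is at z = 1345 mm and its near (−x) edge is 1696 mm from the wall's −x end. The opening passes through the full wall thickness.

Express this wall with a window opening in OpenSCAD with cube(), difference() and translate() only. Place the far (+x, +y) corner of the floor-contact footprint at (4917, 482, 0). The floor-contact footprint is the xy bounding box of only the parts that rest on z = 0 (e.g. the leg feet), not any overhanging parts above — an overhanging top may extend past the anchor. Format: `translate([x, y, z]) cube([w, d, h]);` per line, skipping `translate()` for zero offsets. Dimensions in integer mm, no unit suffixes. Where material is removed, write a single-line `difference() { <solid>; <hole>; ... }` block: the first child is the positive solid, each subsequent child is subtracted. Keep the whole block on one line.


difference() { translate([222, 245, 0]) cube([4695, 237, 2964]); translate([1918, 245, 1345]) cube([1087, 237, 1384]); }


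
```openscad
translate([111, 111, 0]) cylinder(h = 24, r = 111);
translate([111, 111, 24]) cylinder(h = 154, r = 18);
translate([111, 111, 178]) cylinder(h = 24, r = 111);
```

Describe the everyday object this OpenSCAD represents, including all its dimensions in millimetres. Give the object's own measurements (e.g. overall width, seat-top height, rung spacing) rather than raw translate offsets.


A spool: two coaxial disc flanges of radius 111 mm and thickness 24 mm, joined by a core cylinder of radius 18 mm and height 154 mm. The lower flange rests on z = 0 and the three cylinders share a vertical axis.


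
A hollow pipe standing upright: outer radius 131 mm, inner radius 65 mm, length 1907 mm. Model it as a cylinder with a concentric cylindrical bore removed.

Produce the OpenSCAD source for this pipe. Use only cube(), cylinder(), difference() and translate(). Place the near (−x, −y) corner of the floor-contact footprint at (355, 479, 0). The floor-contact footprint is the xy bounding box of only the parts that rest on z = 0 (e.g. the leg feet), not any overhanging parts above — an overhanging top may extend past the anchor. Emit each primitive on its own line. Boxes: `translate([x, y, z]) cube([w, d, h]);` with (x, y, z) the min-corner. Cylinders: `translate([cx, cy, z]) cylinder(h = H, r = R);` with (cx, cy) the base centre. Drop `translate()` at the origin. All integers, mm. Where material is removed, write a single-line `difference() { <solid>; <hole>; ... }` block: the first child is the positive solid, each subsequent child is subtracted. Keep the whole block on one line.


difference() { translate([486, 610, 0]) cylinder(h = 1907, r = 131); translate([486, 610, 0]) cylinder(h = 1907, r = 65); }


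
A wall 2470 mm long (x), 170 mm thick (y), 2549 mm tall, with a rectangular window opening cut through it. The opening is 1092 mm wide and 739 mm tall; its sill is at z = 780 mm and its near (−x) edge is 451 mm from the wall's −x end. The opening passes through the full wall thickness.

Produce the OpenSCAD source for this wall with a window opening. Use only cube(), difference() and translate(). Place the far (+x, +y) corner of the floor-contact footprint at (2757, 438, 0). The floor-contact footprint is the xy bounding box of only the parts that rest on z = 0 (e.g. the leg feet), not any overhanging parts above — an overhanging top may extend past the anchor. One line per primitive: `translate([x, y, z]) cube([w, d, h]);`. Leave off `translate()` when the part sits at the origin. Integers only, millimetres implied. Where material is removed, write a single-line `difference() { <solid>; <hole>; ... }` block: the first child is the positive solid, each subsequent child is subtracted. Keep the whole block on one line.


difference() { translate([287, 268, 0]) cube([2470, 170, 2549]); translate([738, 268, 780]) cube([1092, 170, 739]); }


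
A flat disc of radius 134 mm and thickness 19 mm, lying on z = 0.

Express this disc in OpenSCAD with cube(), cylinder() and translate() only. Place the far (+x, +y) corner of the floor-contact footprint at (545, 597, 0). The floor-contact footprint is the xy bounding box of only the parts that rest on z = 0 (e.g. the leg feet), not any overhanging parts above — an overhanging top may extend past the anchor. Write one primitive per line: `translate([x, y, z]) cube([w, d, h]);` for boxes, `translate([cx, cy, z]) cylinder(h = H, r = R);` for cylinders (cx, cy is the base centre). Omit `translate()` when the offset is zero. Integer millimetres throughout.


translate([411, 463, 0]) cylinder(h = 19, r = 134);


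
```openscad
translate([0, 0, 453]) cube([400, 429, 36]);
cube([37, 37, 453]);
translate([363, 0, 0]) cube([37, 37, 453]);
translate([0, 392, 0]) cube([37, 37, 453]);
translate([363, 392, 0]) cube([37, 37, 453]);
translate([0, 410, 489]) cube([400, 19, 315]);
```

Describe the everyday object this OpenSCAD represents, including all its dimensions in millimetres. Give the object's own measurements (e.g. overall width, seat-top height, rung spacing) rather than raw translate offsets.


A chair. The seat is a 400×429×36 mm slab with its top at z = 489 mm, on four 37×37 mm corner legs (flush with the seat edges, standing on z = 0). A flat backrest 19 mm thick, 315 mm tall, spans the full seat width and rises from the seat top along its +y edge, rear face flush with the rear of the seat.


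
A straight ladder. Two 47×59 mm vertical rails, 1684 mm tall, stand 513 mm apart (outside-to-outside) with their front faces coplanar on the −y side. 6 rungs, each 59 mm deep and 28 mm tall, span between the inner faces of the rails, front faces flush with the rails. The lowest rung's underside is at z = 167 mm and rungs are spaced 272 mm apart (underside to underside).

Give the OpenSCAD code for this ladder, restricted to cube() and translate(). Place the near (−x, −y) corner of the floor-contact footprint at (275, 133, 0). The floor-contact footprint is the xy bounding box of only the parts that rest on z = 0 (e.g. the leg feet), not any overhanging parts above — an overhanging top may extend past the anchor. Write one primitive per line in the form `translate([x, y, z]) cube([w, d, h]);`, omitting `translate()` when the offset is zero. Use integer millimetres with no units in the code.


// rung span = 513 - 2*47 = 419
// rung[k] z = 167 + k*272
translate([275, 133, 0]) cube([47, 59, 1684]);
translate([741, 133, 0]) cube([47, 59, 1684]);
translate([322, 133, 167]) cube([419, 59, 28]);
translate([322, 133, 439]) cube([419, 59, 28]);
translate([322, 133, 711]) cube([419, 59, 28]);
translate([322, 133, 983]) cube([419, 59, 28]);
translate([322, 133, 1255]) cube([419, 59, 28]);
translate([322, 133, 1527]) cube([419, 59, 28]);


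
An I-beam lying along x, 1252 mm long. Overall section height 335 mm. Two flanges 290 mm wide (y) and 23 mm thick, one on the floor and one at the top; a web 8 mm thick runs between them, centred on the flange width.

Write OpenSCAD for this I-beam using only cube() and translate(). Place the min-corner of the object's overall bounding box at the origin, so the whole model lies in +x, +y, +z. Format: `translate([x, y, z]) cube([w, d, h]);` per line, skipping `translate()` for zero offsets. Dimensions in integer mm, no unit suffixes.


cube([1252, 290, 23]);
translate([0, 141, 23]) cube([1252, 8, 289]);
translate([0, 0, 312]) cube([1252, 290, 23]);


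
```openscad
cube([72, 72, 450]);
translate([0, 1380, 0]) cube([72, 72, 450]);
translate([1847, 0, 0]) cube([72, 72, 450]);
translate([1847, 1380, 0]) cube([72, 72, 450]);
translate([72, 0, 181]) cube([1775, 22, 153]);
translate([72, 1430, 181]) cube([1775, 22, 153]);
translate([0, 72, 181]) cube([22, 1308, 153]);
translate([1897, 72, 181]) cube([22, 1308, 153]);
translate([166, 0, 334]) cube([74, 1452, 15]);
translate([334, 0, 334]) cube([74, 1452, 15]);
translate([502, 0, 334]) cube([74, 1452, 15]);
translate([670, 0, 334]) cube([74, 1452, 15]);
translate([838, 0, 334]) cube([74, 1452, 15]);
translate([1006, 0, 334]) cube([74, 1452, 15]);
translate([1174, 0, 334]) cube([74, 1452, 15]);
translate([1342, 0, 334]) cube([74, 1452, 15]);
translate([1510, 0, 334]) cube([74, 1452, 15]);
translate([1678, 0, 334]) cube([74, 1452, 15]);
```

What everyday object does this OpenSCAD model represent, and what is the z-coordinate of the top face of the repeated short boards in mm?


A bed frame. The slat-top height is 349 mm.

Four posts, four rails, and a row of slats — a bed frame. Slats sit on the rails at z = 181 + 153 = 334; with slat thickness 15, the top is 349 mm.
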